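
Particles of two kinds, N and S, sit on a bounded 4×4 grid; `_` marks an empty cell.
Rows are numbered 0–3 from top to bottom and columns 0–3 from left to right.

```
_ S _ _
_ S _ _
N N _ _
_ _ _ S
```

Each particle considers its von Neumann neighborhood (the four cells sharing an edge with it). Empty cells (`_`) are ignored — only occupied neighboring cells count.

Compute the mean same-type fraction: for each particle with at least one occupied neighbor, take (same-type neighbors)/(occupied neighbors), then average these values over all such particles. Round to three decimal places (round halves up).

Row 0: (0,1)S 1/1
Row 1: (1,1)S 1/2
Row 2: (2,0)N 1/1 · (2,1)N 1/2
Row 3: (3,3)S — no occupied neighbors
Sum over 4 particles: 1/1 + 1/2 + 1/1 + 1/2 = 3; mean = 3 ÷ 4 = 3/4 = 0.75 → 0.750.

0.750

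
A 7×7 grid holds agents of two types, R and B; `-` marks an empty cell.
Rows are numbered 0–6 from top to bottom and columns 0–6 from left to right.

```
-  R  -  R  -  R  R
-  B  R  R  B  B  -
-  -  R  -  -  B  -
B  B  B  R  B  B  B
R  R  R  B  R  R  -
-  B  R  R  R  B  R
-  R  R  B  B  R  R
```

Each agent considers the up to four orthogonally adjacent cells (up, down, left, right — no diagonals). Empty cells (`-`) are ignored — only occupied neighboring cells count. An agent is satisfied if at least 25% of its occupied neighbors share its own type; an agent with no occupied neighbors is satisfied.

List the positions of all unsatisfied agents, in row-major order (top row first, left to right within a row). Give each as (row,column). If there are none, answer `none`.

Row 0: (0,1)R 0/1 not · (0,3)R 1/1 satisfied · (0,5)R 1/2 satisfied · (0,6)R 1/1 satisfied
Row 1: (1,1)B 0/2 not · (1,2)R 2/3 satisfied · (1,3)R 2/3 satisfied · (1,4)B 1/2 satisfied · (1,5)B 2/3 satisfied
Row 2: (2,2)R 1/2 satisfied · (2,5)B 2/2 satisfied
Row 3: (3,0)B 1/2 satisfied · (3,1)B 2/3 satisfied · (3,2)B 1/4 satisfied · (3,3)R 0/3 not · (3,4)B 1/3 satisfied · (3,5)B 3/4 satisfied · (3,6)B 1/1 satisfied
Row 4: (4,0)R 1/2 satisfied · (4,1)R 2/4 satisfied · (4,2)R 2/4 satisfied · (4,3)B 0/4 not · (4,4)R 2/4 satisfied · (4,5)R 1/3 satisfied
Row 5: (5,1)B 0/3 not · (5,2)R 3/4 satisfied · (5,3)R 2/4 satisfied · (5,4)R 2/4 satisfied · (5,5)B 0/4 not · (5,6)R 1/2 satisfied
Row 6: (6,1)R 1/2 satisfied · (6,2)R 2/3 satisfied · (6,3)B 1/3 satisfied · (6,4)B 1/3 satisfied · (6,5)R 1/3 satisfied · (6,6)R 2/2 satisfied

(0,1), (1,1), (3,3), (4,3), (5,1), (5,5)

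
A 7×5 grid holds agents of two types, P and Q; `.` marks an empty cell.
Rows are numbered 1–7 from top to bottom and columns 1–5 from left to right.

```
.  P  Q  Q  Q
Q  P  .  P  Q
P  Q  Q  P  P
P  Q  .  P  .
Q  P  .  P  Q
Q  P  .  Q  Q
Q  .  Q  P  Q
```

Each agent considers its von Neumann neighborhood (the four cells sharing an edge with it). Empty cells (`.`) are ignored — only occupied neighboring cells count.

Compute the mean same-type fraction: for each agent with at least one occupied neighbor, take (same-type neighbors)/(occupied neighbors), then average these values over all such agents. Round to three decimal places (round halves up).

0.479

Row 1: (1,2)P 1/2 · (1,3)Q 1/2 · (1,4)Q 2/3 · (1,5)Q 2/2
Row 2: (2,1)Q 0/2 · (2,2)P 1/3 · (2,4)P 1/3 · (2,5)Q 1/3
Row 3: (3,1)P 1/3 · (3,2)Q 2/4 · (3,3)Q 1/2 · (3,4)P 3/4 · (3,5)P 1/2
Row 4: (4,1)P 1/3 · (4,2)Q 1/3 · (4,4)P 2/2
Row 5: (5,1)Q 1/3 · (5,2)P 1/3 · (5,4)P 1/3 · (5,5)Q 1/2
Row 6: (6,1)Q 2/3 · (6,2)P 1/2 · (6,4)Q 1/3 · (6,5)Q 3/3
Row 7: (7,1)Q 1/1 · (7,3)Q 0/1 · (7,4)P 0/3 · (7,5)Q 1/2
Sum over 28 agents: 1/2 + 1/2 + 2/3 + 2/2 + 0/2 + 1/3 + 1/3 + 1/3 + 1/3 + 2/4 + 1/2 + 3/4 + 1/2 + 1/3 + 1/3 + 2/2 + 1/3 + 1/3 + 1/3 + 1/2 + 2/3 + 1/2 + 1/3 + 3/3 + 1/1 + 0/1 + 0/3 + 1/2 = 161/12; mean = 161/12 ÷ 28 = 23/48 = 0.479166… → 0.479.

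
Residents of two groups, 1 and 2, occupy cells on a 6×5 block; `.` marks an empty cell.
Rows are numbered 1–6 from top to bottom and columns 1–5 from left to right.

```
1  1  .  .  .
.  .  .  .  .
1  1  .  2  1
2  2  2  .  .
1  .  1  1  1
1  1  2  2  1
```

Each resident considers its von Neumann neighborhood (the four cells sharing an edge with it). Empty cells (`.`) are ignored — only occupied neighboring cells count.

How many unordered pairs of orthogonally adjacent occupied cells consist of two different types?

Scan each occupied cell's neighbors to the right and below so each pair is counted once.
From row 1: 0 unlike of 1 pairs (running 0/1).
From row 3: 3 unlike of 4 pairs (running 3/5).
From row 4: 2 unlike of 4 pairs (running 5/9).
From row 5: 2 unlike of 6 pairs (running 7/15).
From row 6: 2 unlike of 4 pairs (running 9/19).
Total adjacent occupied pairs: 19; unlike-type pairs: 9.

9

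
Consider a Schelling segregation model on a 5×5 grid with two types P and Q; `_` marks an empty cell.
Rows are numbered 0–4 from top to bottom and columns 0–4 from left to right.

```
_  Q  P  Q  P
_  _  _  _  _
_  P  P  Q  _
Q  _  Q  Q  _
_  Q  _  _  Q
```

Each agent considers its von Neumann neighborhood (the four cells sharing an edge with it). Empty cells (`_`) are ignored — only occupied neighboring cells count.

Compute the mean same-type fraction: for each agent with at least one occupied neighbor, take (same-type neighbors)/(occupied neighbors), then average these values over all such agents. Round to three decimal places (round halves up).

0.370

(0,1)Q 0/1
(0,2)P 0/2
(0,3)Q 0/2
(0,4)P 0/1
(2,1)P 1/1
(2,2)P 1/3
(2,3)Q 1/2
(3,0)Q — no occupied neighbors
(3,2)Q 1/2
(3,3)Q 2/2
(4,1)Q — no occupied neighbors
(4,4)Q — no occupied neighbors
Sum over 9 agents: 0/1 + 0/2 + 0/2 + 0/1 + 1/1 + 1/3 + 1/2 + 1/2 + 2/2 = 10/3; mean = 10/3 ÷ 9 = 10/27 = 0.370370… → 0.370.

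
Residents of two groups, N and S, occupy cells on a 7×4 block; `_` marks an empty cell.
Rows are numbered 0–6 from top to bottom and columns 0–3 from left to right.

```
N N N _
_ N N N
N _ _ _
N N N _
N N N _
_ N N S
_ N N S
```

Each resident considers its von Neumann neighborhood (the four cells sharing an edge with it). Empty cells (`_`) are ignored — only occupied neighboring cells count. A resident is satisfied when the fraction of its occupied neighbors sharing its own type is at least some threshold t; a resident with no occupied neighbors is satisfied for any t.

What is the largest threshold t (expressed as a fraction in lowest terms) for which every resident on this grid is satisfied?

1/2

Row 0: (0,0)N 1/1 · (0,1)N 3/3 · (0,2)N 2/2
Row 1: (1,1)N 2/2 · (1,2)N 3/3 · (1,3)N 1/1
Row 2: (2,0)N 1/1
Row 3: (3,0)N 3/3 · (3,1)N 3/3 · (3,2)N 2/2
Row 4: (4,0)N 2/2 · (4,1)N 4/4 · (4,2)N 3/3
Row 5: (5,1)N 3/3 · (5,2)N 3/4 · (5,3)S 1/2
Row 6: (6,1)N 2/2 · (6,2)N 2/3 · (6,3)S 1/2
The smallest same-type fraction is 1/2 at (5,3), which reduces to 1/2. Any threshold above that leaves this resident unsatisfied.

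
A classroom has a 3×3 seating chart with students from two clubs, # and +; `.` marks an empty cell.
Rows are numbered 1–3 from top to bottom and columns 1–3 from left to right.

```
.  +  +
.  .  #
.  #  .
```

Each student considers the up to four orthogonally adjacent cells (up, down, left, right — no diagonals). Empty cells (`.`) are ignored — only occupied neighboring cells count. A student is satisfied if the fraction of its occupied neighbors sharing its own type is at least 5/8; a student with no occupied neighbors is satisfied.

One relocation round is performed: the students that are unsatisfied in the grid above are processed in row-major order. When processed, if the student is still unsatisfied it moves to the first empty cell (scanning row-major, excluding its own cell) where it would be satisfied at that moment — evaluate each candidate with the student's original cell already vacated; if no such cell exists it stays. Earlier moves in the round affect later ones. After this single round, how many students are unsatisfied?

0

Initially unsatisfied (in order): (1,3), (2,3).
  (1,3) → (1,1).
  (2,3): now satisfied by earlier moves; stays.
Resulting grid:
+ + .
. . #
. # .
All satisfied now.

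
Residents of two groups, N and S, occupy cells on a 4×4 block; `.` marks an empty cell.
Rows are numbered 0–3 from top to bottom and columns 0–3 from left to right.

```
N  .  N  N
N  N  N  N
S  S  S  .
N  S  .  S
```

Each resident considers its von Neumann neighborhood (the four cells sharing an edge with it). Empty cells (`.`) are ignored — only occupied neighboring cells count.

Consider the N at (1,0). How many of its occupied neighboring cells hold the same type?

Occupied neighbors of (1,0): (0,0)=N, (2,0)=S, (1,1)=N.
Same type (N): 2 of 3.

2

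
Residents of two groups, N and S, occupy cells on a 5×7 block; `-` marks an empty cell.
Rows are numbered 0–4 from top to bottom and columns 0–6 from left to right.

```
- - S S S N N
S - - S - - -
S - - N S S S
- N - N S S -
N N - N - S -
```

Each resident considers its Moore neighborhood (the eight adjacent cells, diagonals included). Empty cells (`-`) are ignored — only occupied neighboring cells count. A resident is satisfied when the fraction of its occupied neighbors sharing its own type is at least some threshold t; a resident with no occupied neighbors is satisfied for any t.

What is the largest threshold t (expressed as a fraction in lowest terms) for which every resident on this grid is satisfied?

Row 0: (0,2)S 2/2 · (0,3)S 3/3 · (0,4)S 2/3 · (0,5)N 1/2 · (0,6)N 1/1
Row 1: (1,0)S 1/1 · (1,3)S 4/5
Row 2: (2,0)S 1/2 · (2,3)N 1/4 · (2,4)S 4/6 · (2,5)S 4/4 · (2,6)S 2/2
Row 3: (3,1)N 2/3 · (3,3)N 2/4 · (3,4)S 4/7 · (3,5)S 5/5
Row 4: (4,0)N 2/2 · (4,1)N 2/2 · (4,3)N 1/2 · (4,5)S 2/2
The smallest same-type fraction is 1/4 at (2,3), which reduces to 1/4. Any threshold above that leaves this resident unsatisfied.

1/4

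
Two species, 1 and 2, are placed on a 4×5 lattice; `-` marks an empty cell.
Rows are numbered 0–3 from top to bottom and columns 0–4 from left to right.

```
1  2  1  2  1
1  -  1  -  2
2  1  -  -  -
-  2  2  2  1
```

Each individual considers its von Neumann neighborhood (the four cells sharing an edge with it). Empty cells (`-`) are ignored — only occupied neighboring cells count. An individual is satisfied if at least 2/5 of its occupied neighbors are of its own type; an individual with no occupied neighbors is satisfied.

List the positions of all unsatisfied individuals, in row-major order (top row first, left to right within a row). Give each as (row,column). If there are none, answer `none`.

(0,1), (0,2), (0,3), (0,4), (1,4), (2,0), (2,1), (3,4)

(0,0)1 1/2 ✓
(0,1)2 0/2 ✗
(0,2)1 1/3 ✗
(0,3)2 0/2 ✗
(0,4)1 0/2 ✗
(1,0)1 1/2 ✓
(1,2)1 1/1 ✓
(1,4)2 0/1 ✗
(2,0)2 0/2 ✗
(2,1)1 0/2 ✗
(3,1)2 1/2 ✓
(3,2)2 2/2 ✓
(3,3)2 1/2 ✓
(3,4)1 0/1 ✗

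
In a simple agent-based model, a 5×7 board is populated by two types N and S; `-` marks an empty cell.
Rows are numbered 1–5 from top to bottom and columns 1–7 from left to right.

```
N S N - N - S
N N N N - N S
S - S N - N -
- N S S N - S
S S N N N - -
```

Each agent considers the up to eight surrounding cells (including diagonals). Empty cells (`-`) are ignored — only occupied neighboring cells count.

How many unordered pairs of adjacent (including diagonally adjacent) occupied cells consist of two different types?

Scan each occupied cell's neighbors to the right and below (and the two forward diagonals) so each pair is counted once.
Row 1: N(1,1)–S(1,2)≠ N(1,1)–N(2,1)= N(1,1)–N(2,2)= S(1,2)–N(1,3)≠ S(1,2)–N(2,2)≠ S(1,2)–N(2,3)≠ S(1,2)–N(2,1)≠ N(1,3)–N(2,3)= N(1,3)–N(2,4)= N(1,3)–N(2,2)= N(1,5)–N(2,6)= N(1,5)–N(2,4)= S(1,7)–S(2,7)= S(1,7)–N(2,6)≠  → 6/14 unlike.
Row 2: N(2,1)–N(2,2)= N(2,1)–S(3,1)≠ N(2,2)–N(2,3)= N(2,2)–S(3,3)≠ N(2,2)–S(3,1)≠ N(2,3)–N(2,4)= N(2,3)–S(3,3)≠ N(2,3)–N(3,4)= N(2,4)–N(3,4)= N(2,4)–S(3,3)≠ N(2,6)–S(2,7)≠ N(2,6)–N(3,6)= S(2,7)–N(3,6)≠  → 7/13 unlike.
Row 3: S(3,1)–N(4,2)≠ S(3,3)–N(3,4)≠ S(3,3)–S(4,3)= S(3,3)–S(4,4)= S(3,3)–N(4,2)≠ N(3,4)–S(4,4)≠ N(3,4)–N(4,5)= N(3,4)–S(4,3)≠ N(3,6)–S(4,7)≠ N(3,6)–N(4,5)=  → 6/10 unlike.
Row 4: N(4,2)–S(4,3)≠ N(4,2)–S(5,2)≠ N(4,2)–N(5,3)= N(4,2)–S(5,1)≠ S(4,3)–S(4,4)= S(4,3)–N(5,3)≠ S(4,3)–N(5,4)≠ S(4,3)–S(5,2)= S(4,4)–N(4,5)≠ S(4,4)–N(5,4)≠ S(4,4)–N(5,5)≠ S(4,4)–N(5,3)≠ N(4,5)–N(5,5)= N(4,5)–N(5,4)=  → 9/14 unlike.
Row 5: S(5,1)–S(5,2)= S(5,2)–N(5,3)≠ N(5,3)–N(5,4)= N(5,4)–N(5,5)=  → 1/4 unlike.
Total adjacent occupied pairs: 55; unlike-type pairs: 29.

29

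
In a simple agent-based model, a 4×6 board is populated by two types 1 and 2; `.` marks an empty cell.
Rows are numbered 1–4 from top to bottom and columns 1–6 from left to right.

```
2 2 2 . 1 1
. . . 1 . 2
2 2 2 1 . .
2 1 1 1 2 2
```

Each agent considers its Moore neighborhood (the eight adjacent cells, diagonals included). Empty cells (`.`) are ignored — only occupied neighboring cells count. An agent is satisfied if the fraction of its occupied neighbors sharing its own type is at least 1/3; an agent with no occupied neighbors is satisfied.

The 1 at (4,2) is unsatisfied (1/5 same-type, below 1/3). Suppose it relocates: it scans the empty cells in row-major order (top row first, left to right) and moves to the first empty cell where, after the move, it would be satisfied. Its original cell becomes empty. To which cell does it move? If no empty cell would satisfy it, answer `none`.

(1,4)

Vacating (4,2). Empty cells in order:
  (1,4): 2/3 same-type → satisfied — stop here.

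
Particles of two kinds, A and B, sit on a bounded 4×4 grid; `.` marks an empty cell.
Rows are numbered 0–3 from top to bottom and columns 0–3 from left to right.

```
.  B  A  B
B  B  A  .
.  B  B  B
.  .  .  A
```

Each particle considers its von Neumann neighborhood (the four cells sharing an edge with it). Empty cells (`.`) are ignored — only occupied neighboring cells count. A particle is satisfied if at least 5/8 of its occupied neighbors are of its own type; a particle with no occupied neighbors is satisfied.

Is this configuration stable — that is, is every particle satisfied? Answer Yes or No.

No

(0,1)B 1/2 ✗
(0,2)A 1/3 ✗
(0,3)B 0/1 ✗
(1,0)B 1/1 ✓
(1,1)B 3/4 ✓
(1,2)A 1/3 ✗
(2,1)B 2/2 ✓
(2,2)B 2/3 ✓
(2,3)B 1/2 ✗
(3,3)A 0/1 ✗
For instance (0,1) has only 1/2 same-type neighbors, below 5/8.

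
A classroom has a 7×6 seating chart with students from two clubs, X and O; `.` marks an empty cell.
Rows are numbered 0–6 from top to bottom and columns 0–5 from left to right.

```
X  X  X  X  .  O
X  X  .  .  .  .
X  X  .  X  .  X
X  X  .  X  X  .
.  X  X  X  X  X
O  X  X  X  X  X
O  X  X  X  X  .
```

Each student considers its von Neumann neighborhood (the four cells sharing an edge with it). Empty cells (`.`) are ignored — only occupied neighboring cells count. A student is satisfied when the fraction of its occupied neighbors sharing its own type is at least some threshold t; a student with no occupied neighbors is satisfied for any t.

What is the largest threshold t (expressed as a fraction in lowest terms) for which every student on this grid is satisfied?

1/2

(0,0)X 2/2
(0,1)X 3/3
(0,2)X 2/2
(0,3)X 1/1
(0,5)O — no occupied neighbors
(1,0)X 3/3
(1,1)X 3/3
(2,0)X 3/3
(2,1)X 3/3
(2,3)X 1/1
(2,5)X — no occupied neighbors
(3,0)X 2/2
(3,1)X 3/3
(3,3)X 3/3
(3,4)X 2/2
(4,1)X 3/3
(4,2)X 3/3
(4,3)X 4/4
(4,4)X 4/4
(4,5)X 2/2
(5,0)O 1/2
(5,1)X 3/4
(5,2)X 4/4
(5,3)X 4/4
(5,4)X 4/4
(5,5)X 2/2
(6,0)O 1/2
(6,1)X 2/3
(6,2)X 3/3
(6,3)X 3/3
(6,4)X 2/2
The smallest same-type fraction is 1/2 at (5,0), which reduces to 1/2. Any threshold above that leaves this student unsatisfied.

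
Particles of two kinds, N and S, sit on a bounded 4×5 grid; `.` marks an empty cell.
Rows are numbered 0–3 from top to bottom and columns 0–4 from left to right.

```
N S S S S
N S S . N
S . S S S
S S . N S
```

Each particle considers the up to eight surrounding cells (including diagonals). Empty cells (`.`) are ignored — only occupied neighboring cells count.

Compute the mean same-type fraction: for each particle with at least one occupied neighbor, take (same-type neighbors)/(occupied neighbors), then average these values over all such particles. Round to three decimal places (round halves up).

Row 0: (0,0)N 1/3 · (0,1)S 3/5 · (0,2)S 4/4 · (0,3)S 3/4 · (0,4)S 1/2
Row 1: (1,0)N 1/4 · (1,1)S 5/7 · (1,2)S 6/6 · (1,4)N 0/4
Row 2: (2,0)S 3/4 · (2,2)S 4/5 · (2,3)S 4/6 · (2,4)S 2/4
Row 3: (3,0)S 2/2 · (3,1)S 3/3 · (3,3)N 0/4 · (3,4)S 2/3
Sum over 17 particles: 1/3 + 3/5 + 4/4 + 3/4 + 1/2 + 1/4 + 5/7 + 6/6 + 0/4 + 3/4 + 4/5 + 4/6 + 2/4 + 2/2 + 3/3 + 0/4 + 2/3 = 4423/420; mean = 4423/420 ÷ 17 = 4423/7140 = 0.619467… → 0.619.

0.619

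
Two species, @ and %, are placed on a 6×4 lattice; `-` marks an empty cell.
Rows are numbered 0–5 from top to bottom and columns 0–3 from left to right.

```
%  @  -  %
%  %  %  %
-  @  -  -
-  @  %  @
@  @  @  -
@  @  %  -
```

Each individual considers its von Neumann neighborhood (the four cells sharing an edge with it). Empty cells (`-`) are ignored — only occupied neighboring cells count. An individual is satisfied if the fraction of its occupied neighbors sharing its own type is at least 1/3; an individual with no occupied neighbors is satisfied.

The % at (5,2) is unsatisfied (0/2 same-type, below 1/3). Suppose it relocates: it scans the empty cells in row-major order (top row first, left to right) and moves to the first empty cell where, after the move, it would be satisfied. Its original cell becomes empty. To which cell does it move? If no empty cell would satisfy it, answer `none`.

Vacating (5,2). Empty cells in order:
  (0,2): 2/3 same-type → satisfied — stop here.

(0,2)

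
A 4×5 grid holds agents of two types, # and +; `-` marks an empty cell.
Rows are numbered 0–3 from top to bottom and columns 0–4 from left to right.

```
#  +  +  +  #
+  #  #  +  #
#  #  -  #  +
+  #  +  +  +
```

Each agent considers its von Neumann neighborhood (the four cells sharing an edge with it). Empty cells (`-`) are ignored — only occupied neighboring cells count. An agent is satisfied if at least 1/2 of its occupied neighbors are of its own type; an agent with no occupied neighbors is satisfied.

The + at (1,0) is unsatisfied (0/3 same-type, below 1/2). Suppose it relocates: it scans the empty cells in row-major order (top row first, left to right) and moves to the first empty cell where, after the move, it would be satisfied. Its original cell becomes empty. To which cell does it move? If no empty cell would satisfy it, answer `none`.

none

Vacating (1,0). Empty cells in order:
  (2,2): 1/4 same-type → still unsatisfied.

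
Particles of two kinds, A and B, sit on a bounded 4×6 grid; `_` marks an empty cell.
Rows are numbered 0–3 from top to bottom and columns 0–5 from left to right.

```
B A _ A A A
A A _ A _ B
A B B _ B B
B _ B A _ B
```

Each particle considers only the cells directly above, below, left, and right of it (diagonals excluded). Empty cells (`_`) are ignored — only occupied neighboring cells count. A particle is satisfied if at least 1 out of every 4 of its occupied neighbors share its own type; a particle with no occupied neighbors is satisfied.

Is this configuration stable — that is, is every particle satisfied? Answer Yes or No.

No

(0,0)B 0/2 unhappy
(0,1)A 1/2 ok
(0,3)A 2/2 ok
(0,4)A 2/2 ok
(0,5)A 1/2 ok
(1,0)A 2/3 ok
(1,1)A 2/3 ok
(1,3)A 1/1 ok
(1,5)B 1/2 ok
(2,0)A 1/3 ok
(2,1)B 1/3 ok
(2,2)B 2/2 ok
(2,4)B 1/1 ok
(2,5)B 3/3 ok
(3,0)B 0/1 unhappy
(3,2)B 1/2 ok
(3,3)A 0/1 unhappy
(3,5)B 1/1 ok
For instance (0,0) has only 0/2 same-type neighbors, below 1/4.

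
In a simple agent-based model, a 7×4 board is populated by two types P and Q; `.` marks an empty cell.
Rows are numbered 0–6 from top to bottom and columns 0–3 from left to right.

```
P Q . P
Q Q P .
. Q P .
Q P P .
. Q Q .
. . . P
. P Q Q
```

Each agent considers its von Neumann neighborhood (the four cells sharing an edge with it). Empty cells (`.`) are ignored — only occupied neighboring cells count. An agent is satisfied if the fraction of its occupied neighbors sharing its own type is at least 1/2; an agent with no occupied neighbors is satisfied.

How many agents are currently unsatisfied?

6

Row 0: (0,0)P 0/2 not · (0,1)Q 1/2 satisfied · (0,3)P 0/0 satisfied
Row 1: (1,0)Q 1/2 satisfied · (1,1)Q 3/4 satisfied · (1,2)P 1/2 satisfied
Row 2: (2,1)Q 1/3 not · (2,2)P 2/3 satisfied
Row 3: (3,0)Q 0/1 not · (3,1)P 1/4 not · (3,2)P 2/3 satisfied
Row 4: (4,1)Q 1/2 satisfied · (4,2)Q 1/2 satisfied
Row 5: (5,3)P 0/1 not
Row 6: (6,1)P 0/1 not · (6,2)Q 1/2 satisfied · (6,3)Q 1/2 satisfied
Unsatisfied: (0,0), (2,1), (3,0), (3,1), (5,3), (6,1) — 6 in total.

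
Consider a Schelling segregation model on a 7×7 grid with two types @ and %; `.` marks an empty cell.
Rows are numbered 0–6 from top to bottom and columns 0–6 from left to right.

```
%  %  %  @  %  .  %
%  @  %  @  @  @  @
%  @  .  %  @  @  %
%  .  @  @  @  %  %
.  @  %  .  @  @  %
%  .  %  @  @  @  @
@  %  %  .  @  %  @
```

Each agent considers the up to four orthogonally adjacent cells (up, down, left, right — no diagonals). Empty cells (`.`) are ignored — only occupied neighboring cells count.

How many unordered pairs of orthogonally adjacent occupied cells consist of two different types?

27

Scan each occupied cell's neighbors to the right and below so each pair is counted once.
Row 0: %(0,0)–%(0,1)= %(0,0)–%(1,0)= %(0,1)–%(0,2)= %(0,1)–@(1,1)≠ %(0,2)–@(0,3)≠ %(0,2)–%(1,2)= @(0,3)–%(0,4)≠ @(0,3)–@(1,3)= %(0,4)–@(1,4)≠ %(0,6)–@(1,6)≠  → 5/10 unlike.
Row 1: %(1,0)–@(1,1)≠ %(1,0)–%(2,0)= @(1,1)–%(1,2)≠ @(1,1)–@(2,1)= %(1,2)–@(1,3)≠ @(1,3)–@(1,4)= @(1,3)–%(2,3)≠ @(1,4)–@(1,5)= @(1,4)–@(2,4)= @(1,5)–@(1,6)= @(1,5)–@(2,5)= @(1,6)–%(2,6)≠  → 5/12 unlike.
Row 2: %(2,0)–@(2,1)≠ %(2,0)–%(3,0)= %(2,3)–@(2,4)≠ %(2,3)–@(3,3)≠ @(2,4)–@(2,5)= @(2,4)–@(3,4)= @(2,5)–%(2,6)≠ @(2,5)–%(3,5)≠ %(2,6)–%(3,6)=  → 5/9 unlike.
Row 3: @(3,2)–@(3,3)= @(3,2)–%(4,2)≠ @(3,3)–@(3,4)= @(3,4)–%(3,5)≠ @(3,4)–@(4,4)= %(3,5)–%(3,6)= %(3,5)–@(4,5)≠ %(3,6)–%(4,6)=  → 3/8 unlike.
Row 4: @(4,1)–%(4,2)≠ %(4,2)–%(5,2)= @(4,4)–@(4,5)= @(4,4)–@(5,4)= @(4,5)–%(4,6)≠ @(4,5)–@(5,5)= %(4,6)–@(5,6)≠  → 3/7 unlike.
Row 5: %(5,0)–@(6,0)≠ %(5,2)–@(5,3)≠ %(5,2)–%(6,2)= @(5,3)–@(5,4)= @(5,4)–@(5,5)= @(5,4)–@(6,4)= @(5,5)–@(5,6)= @(5,5)–%(6,5)≠ @(5,6)–@(6,6)=  → 3/9 unlike.
Row 6: @(6,0)–%(6,1)≠ %(6,1)–%(6,2)= @(6,4)–%(6,5)≠ %(6,5)–@(6,6)≠  → 3/4 unlike.
Total adjacent occupied pairs: 59; unlike-type pairs: 27.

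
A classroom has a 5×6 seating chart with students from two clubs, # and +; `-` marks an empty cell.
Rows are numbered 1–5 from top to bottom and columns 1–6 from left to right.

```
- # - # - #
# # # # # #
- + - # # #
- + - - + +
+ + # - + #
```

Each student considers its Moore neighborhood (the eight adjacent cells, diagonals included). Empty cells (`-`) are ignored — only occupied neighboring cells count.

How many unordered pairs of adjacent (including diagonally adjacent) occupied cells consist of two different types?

Scan each occupied cell's neighbors to the right and below (and the two forward diagonals) so each pair is counted once.
From row 1: 0 unlike of 8 pairs (running 0/8).
From row 2: 3 unlike of 16 pairs (running 3/24).
From row 3: 5 unlike of 8 pairs (running 8/32).
From row 4: 3 unlike of 8 pairs (running 11/40).
From row 5: 2 unlike of 3 pairs (running 13/43).
Total adjacent occupied pairs: 43; unlike-type pairs: 13.

13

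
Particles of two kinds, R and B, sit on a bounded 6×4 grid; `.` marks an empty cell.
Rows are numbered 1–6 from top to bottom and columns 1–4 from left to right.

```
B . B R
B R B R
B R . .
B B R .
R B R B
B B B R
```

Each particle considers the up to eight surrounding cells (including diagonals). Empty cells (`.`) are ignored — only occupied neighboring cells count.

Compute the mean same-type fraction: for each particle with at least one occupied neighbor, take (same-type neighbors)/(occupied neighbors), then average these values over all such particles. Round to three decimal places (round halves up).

(1,1)B 1/2
(1,3)B 1/4
(1,4)R 1/3
(2,1)B 2/4
(2,2)R 1/6
(2,3)B 1/5
(2,4)R 1/3
(3,1)B 3/5
(3,2)R 2/7
(4,1)B 3/5
(4,2)B 3/7
(4,3)R 2/5
(5,1)R 0/5
(5,2)B 5/8
(5,3)R 2/7
(5,4)B 1/4
(6,1)B 2/3
(6,2)B 3/5
(6,3)B 3/5
(6,4)R 1/3
Sum over 20 particles: 1/2 + 1/4 + 1/3 + 2/4 + 1/6 + 1/5 + 1/3 + 3/5 + 2/7 + 3/5 + 3/7 + 2/5 + 0/5 + 5/8 + 2/7 + 1/4 + 2/3 + 3/5 + 3/5 + 1/3 = 191/24; mean = 191/24 ÷ 20 = 191/480 = 0.397916… → 0.398.

0.398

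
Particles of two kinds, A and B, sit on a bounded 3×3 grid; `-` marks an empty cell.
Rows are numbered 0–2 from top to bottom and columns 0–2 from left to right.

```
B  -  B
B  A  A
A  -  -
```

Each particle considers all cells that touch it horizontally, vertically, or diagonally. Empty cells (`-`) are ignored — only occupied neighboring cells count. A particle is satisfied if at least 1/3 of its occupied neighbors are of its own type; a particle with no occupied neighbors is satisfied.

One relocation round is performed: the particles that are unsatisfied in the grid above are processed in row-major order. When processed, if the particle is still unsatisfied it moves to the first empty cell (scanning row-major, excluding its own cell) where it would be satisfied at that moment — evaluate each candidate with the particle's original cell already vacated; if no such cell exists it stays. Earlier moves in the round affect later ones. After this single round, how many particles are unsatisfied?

0

Initially unsatisfied (in order): (0,2).
  (0,2) → (0,1).
Resulting grid:
B B -
B A A
A - -
All satisfied now.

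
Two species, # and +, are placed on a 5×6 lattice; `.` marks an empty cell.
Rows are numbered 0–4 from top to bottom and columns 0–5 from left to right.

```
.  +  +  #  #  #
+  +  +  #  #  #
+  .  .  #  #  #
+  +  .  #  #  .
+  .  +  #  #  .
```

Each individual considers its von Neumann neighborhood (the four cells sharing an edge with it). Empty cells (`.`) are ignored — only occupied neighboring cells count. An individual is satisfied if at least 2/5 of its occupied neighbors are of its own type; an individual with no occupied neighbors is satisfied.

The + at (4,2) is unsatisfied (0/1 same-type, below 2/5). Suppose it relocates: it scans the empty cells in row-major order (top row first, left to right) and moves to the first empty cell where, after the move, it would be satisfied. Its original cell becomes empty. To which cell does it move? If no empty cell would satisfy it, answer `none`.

(0,0)

Vacating (4,2). Empty cells in order:
  (0,0): 2/2 same-type → satisfied — stop here.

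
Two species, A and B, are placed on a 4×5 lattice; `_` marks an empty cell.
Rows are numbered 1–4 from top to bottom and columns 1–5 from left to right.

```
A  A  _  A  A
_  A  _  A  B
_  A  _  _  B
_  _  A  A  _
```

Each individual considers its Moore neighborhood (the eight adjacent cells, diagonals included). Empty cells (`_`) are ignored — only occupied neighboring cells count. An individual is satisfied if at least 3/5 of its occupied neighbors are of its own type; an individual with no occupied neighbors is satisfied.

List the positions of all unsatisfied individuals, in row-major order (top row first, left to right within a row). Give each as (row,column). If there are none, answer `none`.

(1,1)A 2/2 ok
(1,2)A 2/2 ok
(1,4)A 2/3 ok
(1,5)A 2/3 ok
(2,2)A 3/3 ok
(2,4)A 2/4 unhappy
(2,5)B 1/4 unhappy
(3,2)A 2/2 ok
(3,5)B 1/3 unhappy
(4,3)A 2/2 ok
(4,4)A 1/2 unhappy

(2,4), (2,5), (3,5), (4,4)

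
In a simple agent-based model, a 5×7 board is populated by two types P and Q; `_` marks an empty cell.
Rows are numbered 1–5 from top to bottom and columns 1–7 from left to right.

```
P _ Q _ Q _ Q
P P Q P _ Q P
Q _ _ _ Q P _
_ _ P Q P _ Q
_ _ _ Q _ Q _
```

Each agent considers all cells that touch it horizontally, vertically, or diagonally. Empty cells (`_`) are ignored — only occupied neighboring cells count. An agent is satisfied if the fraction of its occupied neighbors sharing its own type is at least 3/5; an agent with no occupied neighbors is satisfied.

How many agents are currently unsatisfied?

16

Row 1: (1,1)P 2/2 ok · (1,3)Q 1/3 unhappy · (1,5)Q 1/2 unhappy · (1,7)Q 1/2 unhappy
Row 2: (2,1)P 2/3 ok · (2,2)P 2/5 unhappy · (2,3)Q 1/3 unhappy · (2,4)P 0/4 unhappy · (2,6)Q 3/5 ok · (2,7)P 1/3 unhappy
Row 3: (3,1)Q 0/2 unhappy · (3,5)Q 2/5 unhappy · (3,6)P 2/5 unhappy
Row 4: (4,3)P 0/2 unhappy · (4,4)Q 2/4 unhappy · (4,5)P 1/5 unhappy · (4,7)Q 1/2 unhappy
Row 5: (5,4)Q 1/3 unhappy · (5,6)Q 1/2 unhappy
Unsatisfied: (1,3), (1,5), (1,7), (2,2), (2,3), (2,4), (2,7), (3,1), (3,5), (3,6), (4,3), (4,4), (4,5), (4,7), (5,4), (5,6) — 16 in total.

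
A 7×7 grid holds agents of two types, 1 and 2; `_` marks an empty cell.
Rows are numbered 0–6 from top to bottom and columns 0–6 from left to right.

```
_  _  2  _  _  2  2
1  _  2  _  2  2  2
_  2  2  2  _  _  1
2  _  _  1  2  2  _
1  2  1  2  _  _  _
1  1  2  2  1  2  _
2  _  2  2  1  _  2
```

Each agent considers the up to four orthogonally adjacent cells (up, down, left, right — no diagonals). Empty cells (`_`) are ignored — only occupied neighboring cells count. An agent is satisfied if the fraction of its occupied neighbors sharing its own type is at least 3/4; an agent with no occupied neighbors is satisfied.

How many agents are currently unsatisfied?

Row 0: (0,2)2 1/1 ok · (0,5)2 2/2 ok · (0,6)2 2/2 ok
Row 1: (1,0)1 0/0 ok · (1,2)2 2/2 ok · (1,4)2 1/1 ok · (1,5)2 3/3 ok · (1,6)2 2/3 unhappy
Row 2: (2,1)2 1/1 ok · (2,2)2 3/3 ok · (2,3)2 1/2 unhappy · (2,6)1 0/1 unhappy
Row 3: (3,0)2 0/1 unhappy · (3,3)1 0/3 unhappy · (3,4)2 1/2 unhappy · (3,5)2 1/1 ok
Row 4: (4,0)1 1/3 unhappy · (4,1)2 0/3 unhappy · (4,2)1 0/3 unhappy · (4,3)2 1/3 unhappy
Row 5: (5,0)1 2/3 unhappy · (5,1)1 1/3 unhappy · (5,2)2 2/4 unhappy · (5,3)2 3/4 ok · (5,4)1 1/3 unhappy · (5,5)2 0/1 unhappy
Row 6: (6,0)2 0/1 unhappy · (6,2)2 2/2 ok · (6,3)2 2/3 unhappy · (6,4)1 1/2 unhappy · (6,6)2 0/0 ok
Unsatisfied: (1,6), (2,3), (2,6), (3,0), (3,3), (3,4), (4,0), (4,1), (4,2), (4,3), (5,0), (5,1), (5,2), (5,4), (5,5), (6,0), (6,3), (6,4) — 18 in total.

18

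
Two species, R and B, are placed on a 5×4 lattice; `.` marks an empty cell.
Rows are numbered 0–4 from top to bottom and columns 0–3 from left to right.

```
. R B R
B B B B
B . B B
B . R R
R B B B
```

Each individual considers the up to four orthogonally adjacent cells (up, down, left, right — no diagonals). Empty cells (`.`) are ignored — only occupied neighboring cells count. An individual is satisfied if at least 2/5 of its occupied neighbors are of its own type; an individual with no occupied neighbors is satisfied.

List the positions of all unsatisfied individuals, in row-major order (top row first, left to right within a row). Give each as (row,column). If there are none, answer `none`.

(0,1), (0,2), (0,3), (3,2), (3,3), (4,0)

(0,1)R 0/2 ✗
(0,2)B 1/3 ✗
(0,3)R 0/2 ✗
(1,0)B 2/2 ✓
(1,1)B 2/3 ✓
(1,2)B 4/4 ✓
(1,3)B 2/3 ✓
(2,0)B 2/2 ✓
(2,2)B 2/3 ✓
(2,3)B 2/3 ✓
(3,0)B 1/2 ✓
(3,2)R 1/3 ✗
(3,3)R 1/3 ✗
(4,0)R 0/2 ✗
(4,1)B 1/2 ✓
(4,2)B 2/3 ✓
(4,3)B 1/2 ✓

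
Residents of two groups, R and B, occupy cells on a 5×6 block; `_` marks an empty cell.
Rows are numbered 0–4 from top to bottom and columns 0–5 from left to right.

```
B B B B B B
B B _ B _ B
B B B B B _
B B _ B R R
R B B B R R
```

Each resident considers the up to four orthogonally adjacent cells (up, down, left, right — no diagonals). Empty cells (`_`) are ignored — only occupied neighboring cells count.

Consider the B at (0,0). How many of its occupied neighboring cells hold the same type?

2

Occupied neighbors of (0,0): (1,0)=B, (0,1)=B.
Same type (B): 2 of 2.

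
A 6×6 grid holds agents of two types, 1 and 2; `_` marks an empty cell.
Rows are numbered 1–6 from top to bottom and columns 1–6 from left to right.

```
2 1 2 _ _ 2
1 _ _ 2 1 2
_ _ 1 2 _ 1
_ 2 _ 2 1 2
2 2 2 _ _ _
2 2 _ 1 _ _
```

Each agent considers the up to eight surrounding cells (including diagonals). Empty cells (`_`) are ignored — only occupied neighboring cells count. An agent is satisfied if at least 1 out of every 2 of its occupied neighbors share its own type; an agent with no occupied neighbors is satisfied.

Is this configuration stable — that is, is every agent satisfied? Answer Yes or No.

No

(1,1)2 0/2 not
(1,2)1 1/3 not
(1,3)2 1/2 satisfied
(1,6)2 1/2 satisfied
(2,1)1 1/2 satisfied
(2,4)2 2/4 satisfied
(2,5)1 1/5 not
(2,6)2 1/3 not
(3,3)1 0/4 not
(3,4)2 2/5 not
(3,6)1 2/4 satisfied
(4,2)2 3/4 satisfied
(4,4)2 2/4 satisfied
(4,5)1 1/4 not
(4,6)2 0/2 not
(5,1)2 4/4 satisfied
(5,2)2 5/5 satisfied
(5,3)2 4/5 satisfied
(6,1)2 3/3 satisfied
(6,2)2 4/4 satisfied
(6,4)1 0/1 not
For instance (1,1) has only 0/2 same-type neighbors, below 1/2.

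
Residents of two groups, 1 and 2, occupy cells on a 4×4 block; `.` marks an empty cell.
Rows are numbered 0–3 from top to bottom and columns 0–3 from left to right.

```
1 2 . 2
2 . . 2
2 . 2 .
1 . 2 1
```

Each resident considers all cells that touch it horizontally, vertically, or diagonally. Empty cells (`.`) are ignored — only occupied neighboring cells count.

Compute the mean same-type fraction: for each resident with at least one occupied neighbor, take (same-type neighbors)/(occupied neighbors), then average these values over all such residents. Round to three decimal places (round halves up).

0.483

Row 0: (0,0)1 0/2 · (0,1)2 1/2 · (0,3)2 1/1
Row 1: (1,0)2 2/3 · (1,3)2 2/2
Row 2: (2,0)2 1/2 · (2,2)2 2/3
Row 3: (3,0)1 0/1 · (3,2)2 1/2 · (3,3)1 0/2
Sum over 10 residents: 0/2 + 1/2 + 1/1 + 2/3 + 2/2 + 1/2 + 2/3 + 0/1 + 1/2 + 0/2 = 29/6; mean = 29/6 ÷ 10 = 29/60 = 0.483333… → 0.483.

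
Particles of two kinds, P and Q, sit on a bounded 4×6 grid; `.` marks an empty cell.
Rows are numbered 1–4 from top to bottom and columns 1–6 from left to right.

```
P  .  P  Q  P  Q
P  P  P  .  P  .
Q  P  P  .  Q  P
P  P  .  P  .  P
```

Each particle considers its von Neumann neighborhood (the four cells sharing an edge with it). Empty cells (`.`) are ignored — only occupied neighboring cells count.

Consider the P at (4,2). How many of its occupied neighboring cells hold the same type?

2

Occupied neighbors of (4,2): (3,2)=P, (4,1)=P.
Same type (P): 2 of 2.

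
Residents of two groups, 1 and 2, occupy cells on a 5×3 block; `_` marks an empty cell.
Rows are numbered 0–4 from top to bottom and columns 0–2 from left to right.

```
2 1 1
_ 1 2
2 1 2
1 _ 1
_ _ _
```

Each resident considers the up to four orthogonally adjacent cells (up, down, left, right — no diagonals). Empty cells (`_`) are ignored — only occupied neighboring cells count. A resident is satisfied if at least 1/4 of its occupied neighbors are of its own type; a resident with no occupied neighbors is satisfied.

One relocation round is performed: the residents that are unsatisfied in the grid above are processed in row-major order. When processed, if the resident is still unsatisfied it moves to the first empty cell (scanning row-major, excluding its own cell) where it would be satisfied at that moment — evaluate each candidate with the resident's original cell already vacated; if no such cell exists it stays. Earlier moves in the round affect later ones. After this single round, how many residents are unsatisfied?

0

Initially unsatisfied (in order): (0,0), (2,0), (3,0), (3,2).
  (0,0) → (1,0).
  (2,0): now satisfied by earlier moves; stays.
  (3,0) → (0,0).
  (3,2) → (3,1).
Resulting grid:
1 1 1
2 1 2
2 1 2
_ 1 _
_ _ _
All satisfied now.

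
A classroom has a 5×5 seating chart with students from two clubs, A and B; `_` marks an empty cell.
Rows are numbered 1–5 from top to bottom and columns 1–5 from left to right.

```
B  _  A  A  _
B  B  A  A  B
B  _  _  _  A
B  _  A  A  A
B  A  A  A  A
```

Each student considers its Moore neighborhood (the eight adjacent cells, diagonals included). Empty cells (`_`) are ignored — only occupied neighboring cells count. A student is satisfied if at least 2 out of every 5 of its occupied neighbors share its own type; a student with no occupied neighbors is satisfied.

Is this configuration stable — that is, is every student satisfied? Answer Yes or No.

Row 1: (1,1)B 2/2 ✓ · (1,3)A 3/4 ✓ · (1,4)A 3/4 ✓
Row 2: (2,1)B 3/3 ✓ · (2,2)B 3/5 ✓ · (2,3)A 3/4 ✓ · (2,4)A 4/5 ✓ · (2,5)B 0/3 ✗
Row 3: (3,1)B 3/3 ✓ · (3,5)A 3/4 ✓
Row 4: (4,1)B 2/3 ✓ · (4,3)A 4/4 ✓ · (4,4)A 6/6 ✓ · (4,5)A 4/4 ✓
Row 5: (5,1)B 1/2 ✓ · (5,2)A 2/4 ✓ · (5,3)A 4/4 ✓ · (5,4)A 5/5 ✓ · (5,5)A 3/3 ✓
For instance (2,5) has only 0/3 same-type neighbors, below 2/5.

No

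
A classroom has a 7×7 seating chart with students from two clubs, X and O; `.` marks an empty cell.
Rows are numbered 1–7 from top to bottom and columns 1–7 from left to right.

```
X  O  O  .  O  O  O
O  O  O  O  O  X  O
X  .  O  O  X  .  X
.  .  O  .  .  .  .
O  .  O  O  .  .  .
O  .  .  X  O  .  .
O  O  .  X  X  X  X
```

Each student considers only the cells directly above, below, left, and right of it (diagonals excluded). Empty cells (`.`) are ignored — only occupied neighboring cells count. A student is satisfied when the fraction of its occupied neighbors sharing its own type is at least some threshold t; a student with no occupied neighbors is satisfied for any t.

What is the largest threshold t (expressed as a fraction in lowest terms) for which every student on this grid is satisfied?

0/1

Row 1: (1,1)X 0/2 · (1,2)O 2/3 · (1,3)O 2/2 · (1,5)O 2/2 · (1,6)O 2/3 · (1,7)O 2/2
Row 2: (2,1)O 1/3 · (2,2)O 3/3 · (2,3)O 4/4 · (2,4)O 3/3 · (2,5)O 2/4 · (2,6)X 0/3 · (2,7)O 1/3
Row 3: (3,1)X 0/1 · (3,3)O 3/3 · (3,4)O 2/3 · (3,5)X 0/2 · (3,7)X 0/1
Row 4: (4,3)O 2/2
Row 5: (5,1)O 1/1 · (5,3)O 2/2 · (5,4)O 1/2
Row 6: (6,1)O 2/2 · (6,4)X 1/3 · (6,5)O 0/2
Row 7: (7,1)O 2/2 · (7,2)O 1/1 · (7,4)X 2/2 · (7,5)X 2/3 · (7,6)X 2/2 · (7,7)X 1/1
The smallest same-type fraction is 0/2 at (1,1), which reduces to 0/1. Any threshold above that leaves this student unsatisfied.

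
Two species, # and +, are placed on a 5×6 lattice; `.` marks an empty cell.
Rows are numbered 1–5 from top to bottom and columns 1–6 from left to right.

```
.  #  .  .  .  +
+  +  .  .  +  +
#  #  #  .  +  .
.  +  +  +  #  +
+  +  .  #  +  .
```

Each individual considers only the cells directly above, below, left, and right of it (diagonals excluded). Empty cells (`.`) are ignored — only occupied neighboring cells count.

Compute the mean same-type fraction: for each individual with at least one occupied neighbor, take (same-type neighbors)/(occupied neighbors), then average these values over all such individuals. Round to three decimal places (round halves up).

0.500

(1,2)# 0/1
(1,6)+ 1/1
(2,1)+ 1/2
(2,2)+ 1/3
(2,5)+ 2/2
(2,6)+ 2/2
(3,1)# 1/2
(3,2)# 2/4
(3,3)# 1/2
(3,5)+ 1/2
(4,2)+ 2/3
(4,3)+ 2/3
(4,4)+ 1/3
(4,5)# 0/4
(4,6)+ 0/1
(5,1)+ 1/1
(5,2)+ 2/2
(5,4)# 0/2
(5,5)+ 0/2
Sum over 19 individuals: 0/1 + 1/1 + 1/2 + 1/3 + 2/2 + 2/2 + 1/2 + 2/4 + 1/2 + 1/2 + 2/3 + 2/3 + 1/3 + 0/4 + 0/1 + 1/1 + 2/2 + 0/2 + 0/2 = 19/2; mean = 19/2 ÷ 19 = 1/2 = 0.5 → 0.500.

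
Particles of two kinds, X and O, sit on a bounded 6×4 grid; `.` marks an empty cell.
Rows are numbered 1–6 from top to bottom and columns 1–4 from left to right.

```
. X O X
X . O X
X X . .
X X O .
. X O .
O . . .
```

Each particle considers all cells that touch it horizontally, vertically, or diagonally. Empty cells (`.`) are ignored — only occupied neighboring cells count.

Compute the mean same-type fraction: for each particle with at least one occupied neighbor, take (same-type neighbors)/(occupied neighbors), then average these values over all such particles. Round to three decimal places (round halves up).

0.483

(1,2)X 1/3
(1,3)O 1/4
(1,4)X 1/3
(2,1)X 3/3
(2,3)O 1/5
(2,4)X 1/3
(3,1)X 4/4
(3,2)X 4/6
(4,1)X 4/4
(4,2)X 4/6
(4,3)O 1/4
(5,2)X 2/5
(5,3)O 1/3
(6,1)O 0/1
Sum over 14 particles: 1/3 + 1/4 + 1/3 + 3/3 + 1/5 + 1/3 + 4/4 + 4/6 + 4/4 + 4/6 + 1/4 + 2/5 + 1/3 + 0/1 = 203/30; mean = 203/30 ÷ 14 = 29/60 = 0.483333… → 0.483.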